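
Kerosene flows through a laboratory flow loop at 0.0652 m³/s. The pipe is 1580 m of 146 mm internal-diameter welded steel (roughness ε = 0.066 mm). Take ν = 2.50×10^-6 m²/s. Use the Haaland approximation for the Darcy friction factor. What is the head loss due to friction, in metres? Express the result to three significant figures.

h_f ≈ 152 m

V = 4Q/(πD²) = 4·0.0652/(π·0.146²) = 3.895 m/s
Re = VD/ν = 3.895·0.146/2.50×10^-6 = 2.27×10^5 → turbulent
ε/D = 0.066/146 = 4.52×10^-4
Haaland: f = 0.01817
h_f = f(L/D)V²/(2g) = 0.01817·(1580/0.146)·3.895²/(2·9.81) = 152.0 m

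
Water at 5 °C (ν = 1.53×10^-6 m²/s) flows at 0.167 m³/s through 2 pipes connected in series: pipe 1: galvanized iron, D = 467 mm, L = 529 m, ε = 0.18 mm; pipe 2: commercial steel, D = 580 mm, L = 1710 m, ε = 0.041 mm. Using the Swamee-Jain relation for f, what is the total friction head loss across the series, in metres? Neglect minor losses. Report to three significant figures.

H ≈ 1.91 m

Pipe 1: V = 0.9750 m/s, Re = 2.98×10^5, ε/D = 3.85×10^-4, f = 0.01765, h_1 = f(L/D)V²/2g = 0.9684 m
Pipe 2: V = 0.6321 m/s, Re = 2.40×10^5, ε/D = 7.07×10^-5, f = 0.01568, h_2 = f(L/D)V²/2g = 0.9417 m
Series → Q common, losses add: H = Σh = 1.910 m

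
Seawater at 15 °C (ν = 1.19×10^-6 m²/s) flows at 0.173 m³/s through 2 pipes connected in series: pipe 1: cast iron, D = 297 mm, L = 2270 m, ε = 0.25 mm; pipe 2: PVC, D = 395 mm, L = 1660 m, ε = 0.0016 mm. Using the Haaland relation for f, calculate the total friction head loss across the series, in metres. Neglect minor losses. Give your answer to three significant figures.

Pipe 1: V = 2.497 m/s, Re = 6.23×10^5, ε/D = 8.42×10^-4, f = 0.01935, h_1 = f(L/D)V²/2g = 47.01 m
Pipe 2: V = 1.412 m/s, Re = 4.69×10^5, ε/D = 4.05×10^-6, f = 0.01326, h_2 = f(L/D)V²/2g = 5.660 m
Series → Q common, losses add: H = Σh = 52.67 m

H ≈ 52.7 m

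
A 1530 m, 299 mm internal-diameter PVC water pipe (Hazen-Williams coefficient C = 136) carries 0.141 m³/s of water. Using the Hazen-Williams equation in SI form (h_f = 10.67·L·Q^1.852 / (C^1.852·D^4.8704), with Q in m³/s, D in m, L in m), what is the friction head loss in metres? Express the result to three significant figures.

h_f ≈ 17.4 m

h_f = 10.67·1530·0.141^1.852 / (136^1.852·0.299^4.8704) = 17.36 m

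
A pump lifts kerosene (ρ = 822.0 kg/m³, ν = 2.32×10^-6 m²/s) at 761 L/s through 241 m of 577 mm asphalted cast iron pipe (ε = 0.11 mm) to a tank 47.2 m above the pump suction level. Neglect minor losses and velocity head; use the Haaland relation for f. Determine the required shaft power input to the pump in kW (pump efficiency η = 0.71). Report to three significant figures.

V = 4Q/(πD²) = 2.910 m/s; Re = 7.24×10^5; ε/D = 1.91×10^-4; f = 0.01478
h_f = f(L/D)V²/2g = 2.665 m
Total head H = z + h_f = 47.2 + 2.665 = 49.86 m
P_hyd = ρgQH = 822.0·9.81·0.761·49.86 = 306.0 kW
P_shaft = P_hyd/η = 306.0/0.71 = 431.0 kW

P_shaft ≈ 431 kW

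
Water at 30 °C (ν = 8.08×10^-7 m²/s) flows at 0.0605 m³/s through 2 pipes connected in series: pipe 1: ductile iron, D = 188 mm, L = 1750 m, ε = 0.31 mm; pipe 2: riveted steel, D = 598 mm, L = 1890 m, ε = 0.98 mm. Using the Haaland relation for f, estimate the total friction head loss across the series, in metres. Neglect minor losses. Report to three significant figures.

Pipe 1: V = 2.179 m/s, Re = 5.07×10^5, ε/D = 0.00165, f = 0.02267, h_1 = f(L/D)V²/2g = 51.09 m
Pipe 2: V = 0.2154 m/s, Re = 1.59×10^5, ε/D = 0.00164, f = 0.02338, h_2 = f(L/D)V²/2g = 0.1748 m
Series → Q common, losses add: H = Σh = 51.27 m

H ≈ 51.3 m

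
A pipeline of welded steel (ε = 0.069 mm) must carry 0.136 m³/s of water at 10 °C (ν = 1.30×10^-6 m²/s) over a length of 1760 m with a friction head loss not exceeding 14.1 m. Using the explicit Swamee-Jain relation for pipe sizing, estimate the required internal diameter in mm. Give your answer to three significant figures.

D ≈ 318 mm

Swamee-Jain (Type III): D = 0.66·[ε^1.25·(LQ²/(gh_f))^4.75 + ν·Q^9.4·(L/(gh_f))^5.2]^0.04
LQ²/(gh_f) = 0.2353; L/(gh_f) = 12.72
Term 1 = ε^1.25·(…)^4.75 = 6.52×10^-9; Term 2 = ν·Q^9.4·(…)^5.2 = 5.17×10^-9
D = 0.66·(6.52×10^-9 + 5.17×10^-9)^0.04 = 0.3179 m = 318 mm
Check: V = 1.71 m/s, Re = 4.19×10^5, f = 0.01591, h_f = 13.2 m ≈ 14.1 m ✓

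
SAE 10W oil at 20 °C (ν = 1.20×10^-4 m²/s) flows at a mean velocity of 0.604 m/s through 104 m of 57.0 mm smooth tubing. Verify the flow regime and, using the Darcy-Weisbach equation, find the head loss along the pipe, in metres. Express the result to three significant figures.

Re = VD/ν = 0.604·0.05700/1.20×10^-4 = 287 → laminar (Re < 2300)
f = 64/Re = 0.2231
h_f = f(L/D)V²/(2g) = 0.2231·(104/0.05700)·0.604²/(2·9.81) = 7.568 m

h_f ≈ 7.57 m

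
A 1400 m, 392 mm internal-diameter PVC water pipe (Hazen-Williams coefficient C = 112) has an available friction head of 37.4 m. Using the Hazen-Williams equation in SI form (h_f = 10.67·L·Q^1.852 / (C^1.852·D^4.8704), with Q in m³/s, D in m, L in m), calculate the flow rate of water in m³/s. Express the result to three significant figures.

Q ≈ 0.376 m³/s

Rearranging: Q = [h_f·C^1.852·D^4.8704 / (10.67·L)]^(1/1.852)
Q = [37.4·112^1.852·0.392^4.8704 / (10.67·1400)]^0.540 = 0.3758 m³/s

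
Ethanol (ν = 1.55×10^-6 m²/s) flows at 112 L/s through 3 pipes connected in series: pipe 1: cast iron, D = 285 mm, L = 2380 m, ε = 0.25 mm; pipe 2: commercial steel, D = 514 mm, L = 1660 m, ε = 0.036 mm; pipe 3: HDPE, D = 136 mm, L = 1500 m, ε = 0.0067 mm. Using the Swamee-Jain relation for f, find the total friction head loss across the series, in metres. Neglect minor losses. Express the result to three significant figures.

Pipe 1: V = 1.756 m/s, Re = 3.23×10^5, ε/D = 8.77×10^-4, f = 0.02015, h_1 = f(L/D)V²/2g = 26.43 m
Pipe 2: V = 0.5398 m/s, Re = 1.79×10^5, ε/D = 7.00×10^-5, f = 0.01645, h_2 = f(L/D)V²/2g = 0.7890 m
Pipe 3: V = 7.710 m/s, Re = 6.76×10^5, ε/D = 4.93×10^-5, f = 0.01328, h_3 = f(L/D)V²/2g = 443.7 m
Series → Q common, losses add: H = Σh = 470.9 m

H ≈ 471 m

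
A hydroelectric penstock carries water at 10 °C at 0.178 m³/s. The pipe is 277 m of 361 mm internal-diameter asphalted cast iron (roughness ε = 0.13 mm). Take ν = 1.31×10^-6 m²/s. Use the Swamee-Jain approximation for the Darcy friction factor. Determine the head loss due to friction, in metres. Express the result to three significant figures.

V = 4Q/(πD²) = 4·0.178/(π·0.361²) = 1.739 m/s
Re = VD/ν = 1.739·0.361/1.31×10^-6 = 4.79×10^5 → turbulent
ε/D = 0.13/361 = 3.60×10^-4
Swamee-Jain: f = 0.01688
h_f = f(L/D)V²/(2g) = 0.01688·(277/0.361)·1.739²/(2·9.81) = 1.996 m

h_f ≈ 2.00 m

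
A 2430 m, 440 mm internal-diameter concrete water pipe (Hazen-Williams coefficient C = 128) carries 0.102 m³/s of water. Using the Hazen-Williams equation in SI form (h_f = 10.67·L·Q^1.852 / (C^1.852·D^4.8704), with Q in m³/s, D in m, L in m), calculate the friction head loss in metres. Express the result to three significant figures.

h_f = 10.67·2430·0.102^1.852 / (128^1.852·0.440^4.8704) = 2.580 m

h_f ≈ 2.58 m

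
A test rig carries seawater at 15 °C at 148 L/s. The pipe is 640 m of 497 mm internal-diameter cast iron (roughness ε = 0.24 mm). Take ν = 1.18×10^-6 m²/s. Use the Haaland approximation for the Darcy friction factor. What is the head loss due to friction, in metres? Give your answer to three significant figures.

h_f ≈ 0.683 m

V = 4Q/(πD²) = 4·0.148/(π·0.497²) = 0.7629 m/s
Re = VD/ν = 0.7629·0.497/1.18×10^-6 = 3.21×10^5 → turbulent
ε/D = 0.24/497 = 4.83×10^-4
Haaland: f = 0.01789
h_f = f(L/D)V²/(2g) = 0.01789·(640/0.497)·0.7629²/(2·9.81) = 0.6835 m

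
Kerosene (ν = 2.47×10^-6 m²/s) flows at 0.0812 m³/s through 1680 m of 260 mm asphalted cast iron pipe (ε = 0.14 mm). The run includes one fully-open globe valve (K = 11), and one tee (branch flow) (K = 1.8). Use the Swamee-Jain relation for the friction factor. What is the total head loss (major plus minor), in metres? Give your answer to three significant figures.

H_L ≈ 16.6 m

V = 4Q/(πD²) = 1.529 m/s; V²/2g = 0.1192 m
Re = 1.61×10^5, ε/D = 5.38×10^-4 → f = 0.01952 (Swamee-Jain)
Major: h_f = f(L/D)·V²/2g = 0.01952·6462·0.1192 = 15.04 m
Minor: ΣK = 12.8; h_m = ΣK·V²/2g = 1.526 m
Total H_L = 15.04 + 1.526 = 16.56 m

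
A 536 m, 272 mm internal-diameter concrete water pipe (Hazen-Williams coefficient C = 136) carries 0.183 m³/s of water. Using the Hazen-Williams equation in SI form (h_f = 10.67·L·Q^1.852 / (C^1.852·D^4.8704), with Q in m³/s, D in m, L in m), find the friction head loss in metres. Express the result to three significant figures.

h_f ≈ 15.6 m

h_f = 10.67·536·0.183^1.852 / (136^1.852·0.272^4.8704) = 15.63 m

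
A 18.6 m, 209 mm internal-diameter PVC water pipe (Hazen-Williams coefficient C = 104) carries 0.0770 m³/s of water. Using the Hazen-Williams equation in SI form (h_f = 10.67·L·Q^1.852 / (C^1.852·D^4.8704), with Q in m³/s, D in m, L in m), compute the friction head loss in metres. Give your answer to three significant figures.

h_f = 10.67·18.6·0.0770^1.852 / (104^1.852·0.209^4.8704) = 0.6472 m

h_f ≈ 0.647 m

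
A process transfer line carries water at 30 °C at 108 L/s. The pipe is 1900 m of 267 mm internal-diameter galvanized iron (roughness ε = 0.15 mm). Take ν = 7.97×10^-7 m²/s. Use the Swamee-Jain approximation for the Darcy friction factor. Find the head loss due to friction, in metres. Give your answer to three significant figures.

V = 4Q/(πD²) = 4·0.108/(π·0.267²) = 1.929 m/s
Re = VD/ν = 1.929·0.267/7.97×10^-7 = 6.46×10^5 → turbulent
ε/D = 0.15/267 = 5.62×10^-4
Swamee-Jain: f = 0.01796
h_f = f(L/D)V²/(2g) = 0.01796·(1900/0.267)·1.929²/(2·9.81) = 24.23 m

h_f ≈ 24.2 m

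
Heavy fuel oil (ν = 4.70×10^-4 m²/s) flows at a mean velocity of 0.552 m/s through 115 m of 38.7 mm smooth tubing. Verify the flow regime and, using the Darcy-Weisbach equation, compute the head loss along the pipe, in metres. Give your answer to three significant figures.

h_f ≈ 65.0 m

Re = VD/ν = 0.552·0.03870/4.70×10^-4 = 45.5 → laminar (Re < 2300)
f = 64/Re = 1.408
h_f = f(L/D)V²/(2g) = 1.408·(115/0.03870)·0.552²/(2·9.81) = 64.98 m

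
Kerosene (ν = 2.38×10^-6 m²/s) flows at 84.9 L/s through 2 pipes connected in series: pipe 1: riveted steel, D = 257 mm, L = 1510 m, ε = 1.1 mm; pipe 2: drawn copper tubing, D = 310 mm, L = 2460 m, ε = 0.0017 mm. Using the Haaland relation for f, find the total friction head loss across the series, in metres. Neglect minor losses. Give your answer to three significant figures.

Pipe 1: V = 1.637 m/s, Re = 1.77×10^5, ε/D = 0.00428, f = 0.02958, h_1 = f(L/D)V²/2g = 23.73 m
Pipe 2: V = 1.125 m/s, Re = 1.47×10^5, ε/D = 5.48×10^-6, f = 0.01651, h_2 = f(L/D)V²/2g = 8.448 m
Series → Q common, losses add: H = Σh = 32.18 m

H ≈ 32.2 m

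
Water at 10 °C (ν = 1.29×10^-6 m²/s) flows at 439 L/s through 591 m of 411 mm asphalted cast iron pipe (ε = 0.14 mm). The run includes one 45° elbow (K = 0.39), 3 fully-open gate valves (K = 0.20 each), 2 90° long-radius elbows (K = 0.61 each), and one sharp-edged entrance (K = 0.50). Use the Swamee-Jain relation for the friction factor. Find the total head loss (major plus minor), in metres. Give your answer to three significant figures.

H_L ≈ 14.4 m

V = 4Q/(πD²) = 3.309 m/s; V²/2g = 0.5581 m
Re = 1.05×10^6, ε/D = 3.41×10^-4 → f = 0.01607 (Swamee-Jain)
Major: h_f = f(L/D)·V²/2g = 0.01607·1438·0.5581 = 12.90 m
Minor: ΣK = 2.71; h_m = ΣK·V²/2g = 1.512 m
Total H_L = 12.90 + 1.512 = 14.41 m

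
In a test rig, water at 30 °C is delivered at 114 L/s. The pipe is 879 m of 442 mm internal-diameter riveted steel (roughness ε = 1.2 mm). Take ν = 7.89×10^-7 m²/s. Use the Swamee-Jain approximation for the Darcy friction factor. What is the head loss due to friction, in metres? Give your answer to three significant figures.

V = 4Q/(πD²) = 4·0.114/(π·0.442²) = 0.7430 m/s
Re = VD/ν = 0.7430·0.442/7.89×10^-7 = 4.16×10^5 → turbulent
ε/D = 1.2/442 = 0.00271
Swamee-Jain: f = 0.02592
h_f = f(L/D)V²/(2g) = 0.02592·(879/0.442)·0.7430²/(2·9.81) = 1.450 m

h_f ≈ 1.45 m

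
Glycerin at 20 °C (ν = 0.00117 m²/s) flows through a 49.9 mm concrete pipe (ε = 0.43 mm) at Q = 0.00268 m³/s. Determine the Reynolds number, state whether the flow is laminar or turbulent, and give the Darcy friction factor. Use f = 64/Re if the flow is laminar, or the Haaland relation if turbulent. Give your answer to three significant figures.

V = 4Q/(πD²) = 1.370 m/s
Re = VD/ν = 1.370·0.0499/0.00117 = 58.4
Re < 2300 → laminar → f = 64/Re = 1.095

Re ≈ 58.4; laminar; f = 64/Re ≈ 1.10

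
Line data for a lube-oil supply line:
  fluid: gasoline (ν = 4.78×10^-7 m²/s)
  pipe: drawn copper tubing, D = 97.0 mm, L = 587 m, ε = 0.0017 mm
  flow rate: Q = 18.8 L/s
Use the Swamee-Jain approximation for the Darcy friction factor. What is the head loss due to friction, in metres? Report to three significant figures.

V = 4Q/(πD²) = 4·0.0188/(π·0.0970²) = 2.544 m/s
Re = VD/ν = 2.544·0.0970/4.78×10^-7 = 5.16×10^5 → turbulent
ε/D = 0.0017/97.0 = 1.75×10^-5
Swamee-Jain: f = 0.01330
h_f = f(L/D)V²/(2g) = 0.01330·(587/0.0970)·2.544²/(2·9.81) = 26.55 m

h_f ≈ 26.5 m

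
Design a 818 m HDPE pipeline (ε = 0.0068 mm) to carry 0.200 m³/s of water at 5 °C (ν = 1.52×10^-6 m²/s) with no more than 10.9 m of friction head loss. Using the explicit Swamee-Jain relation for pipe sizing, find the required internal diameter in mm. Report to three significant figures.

D ≈ 323 mm

Swamee-Jain (Type III): D = 0.66·[ε^1.25·(LQ²/(gh_f))^4.75 + ν·Q^9.4·(L/(gh_f))^5.2]^0.04
LQ²/(gh_f) = 0.3060; L/(gh_f) = 7.650
Term 1 = ε^1.25·(…)^4.75 = 1.25×10^-9; Term 2 = ν·Q^9.4·(…)^5.2 = 1.61×10^-8
D = 0.66·(1.25×10^-9 + 1.61×10^-8)^0.04 = 0.3229 m = 323 mm
Check: V = 2.44 m/s, Re = 5.19×10^5, f = 0.01334, h_f = 10.3 m ≈ 10.9 m ✓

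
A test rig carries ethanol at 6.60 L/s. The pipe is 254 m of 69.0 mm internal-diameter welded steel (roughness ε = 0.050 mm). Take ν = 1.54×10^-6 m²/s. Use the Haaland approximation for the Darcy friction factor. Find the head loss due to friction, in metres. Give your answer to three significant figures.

V = 4Q/(πD²) = 4·0.00660/(π·0.0690²) = 1.765 m/s
Re = VD/ν = 1.765·0.0690/1.54×10^-6 = 7.91×10^4 → turbulent
ε/D = 0.050/69.0 = 7.25×10^-4
Haaland: f = 0.02154
h_f = f(L/D)V²/(2g) = 0.02154·(254/0.0690)·1.765²/(2·9.81) = 12.59 m

h_f ≈ 12.6 m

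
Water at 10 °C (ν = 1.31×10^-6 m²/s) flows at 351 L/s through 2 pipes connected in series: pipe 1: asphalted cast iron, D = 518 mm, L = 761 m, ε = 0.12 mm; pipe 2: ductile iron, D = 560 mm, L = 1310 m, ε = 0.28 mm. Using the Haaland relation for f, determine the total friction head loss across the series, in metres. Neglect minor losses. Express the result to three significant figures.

H ≈ 7.40 m

Pipe 1: V = 1.666 m/s, Re = 6.59×10^5, ε/D = 2.32×10^-4, f = 0.01528, h_1 = f(L/D)V²/2g = 3.174 m
Pipe 2: V = 1.425 m/s, Re = 6.09×10^5, ε/D = 5.00×10^-4, f = 0.01744, h_2 = f(L/D)V²/2g = 4.222 m
Series → Q common, losses add: H = Σh = 7.396 m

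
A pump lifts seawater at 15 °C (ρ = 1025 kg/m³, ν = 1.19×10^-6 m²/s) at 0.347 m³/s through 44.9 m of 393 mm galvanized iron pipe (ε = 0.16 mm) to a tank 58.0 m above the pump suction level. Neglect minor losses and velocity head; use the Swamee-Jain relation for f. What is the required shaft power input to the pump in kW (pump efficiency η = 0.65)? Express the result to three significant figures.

P_shaft ≈ 316 kW

V = 4Q/(πD²) = 2.861 m/s; Re = 9.45×10^5; ε/D = 4.07×10^-4; f = 0.01667
h_f = f(L/D)V²/2g = 0.7943 m
Total head H = z + h_f = 58.0 + 0.7943 = 58.79 m
P_hyd = ρgQH = 1025·9.81·0.347·58.79 = 205.1 kW
P_shaft = P_hyd/η = 205.1/0.65 = 315.6 kW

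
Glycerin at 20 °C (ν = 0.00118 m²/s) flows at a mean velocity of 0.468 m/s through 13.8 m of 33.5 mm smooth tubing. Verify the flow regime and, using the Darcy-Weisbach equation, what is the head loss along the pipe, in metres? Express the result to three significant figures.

Re = VD/ν = 0.468·0.03350/0.00118 = 13.3 → laminar (Re < 2300)
f = 64/Re = 4.817
h_f = f(L/D)V²/(2g) = 4.817·(13.8/0.03350)·0.468²/(2·9.81) = 22.15 m

h_f ≈ 22.2 m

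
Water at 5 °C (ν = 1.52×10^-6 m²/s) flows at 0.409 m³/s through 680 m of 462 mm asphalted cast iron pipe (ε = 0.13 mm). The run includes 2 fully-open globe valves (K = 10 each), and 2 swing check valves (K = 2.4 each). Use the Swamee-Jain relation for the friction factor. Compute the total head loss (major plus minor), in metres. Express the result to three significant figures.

H_L ≈ 14.6 m

V = 4Q/(πD²) = 2.440 m/s; V²/2g = 0.3034 m
Re = 7.42×10^5, ε/D = 2.81×10^-4 → f = 0.01582 (Swamee-Jain)
Major: h_f = f(L/D)·V²/2g = 0.01582·1472·0.3034 = 7.066 m
Minor: ΣK = 24.8; h_m = ΣK·V²/2g = 7.524 m
Total H_L = 7.066 + 7.524 = 14.59 m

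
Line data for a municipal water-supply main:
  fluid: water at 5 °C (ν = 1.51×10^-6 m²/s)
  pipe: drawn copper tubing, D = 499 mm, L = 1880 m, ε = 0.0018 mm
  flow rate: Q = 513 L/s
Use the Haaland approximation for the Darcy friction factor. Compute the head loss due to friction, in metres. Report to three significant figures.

V = 4Q/(πD²) = 4·0.513/(π·0.499²) = 2.623 m/s
Re = VD/ν = 2.623·0.499/1.51×10^-6 = 8.67×10^5 → turbulent
ε/D = 0.0018/499 = 3.61×10^-6
Haaland: f = 0.01192
h_f = f(L/D)V²/(2g) = 0.01192·(1880/0.499)·2.623²/(2·9.81) = 15.76 m

h_f ≈ 15.8 m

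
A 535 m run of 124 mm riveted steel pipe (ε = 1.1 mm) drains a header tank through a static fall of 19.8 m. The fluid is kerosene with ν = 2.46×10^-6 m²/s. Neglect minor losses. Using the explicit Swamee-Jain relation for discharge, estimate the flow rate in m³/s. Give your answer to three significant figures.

Q ≈ 0.0188 m³/s

Swamee-Jain (Type II): Q = -0.965·√(gD⁵h_f/L)·ln[ε/(3.7D) + √(3.17ν²L/(gD³h_f))]
√(gD⁵h_f/L) = √(9.81·0.124⁵·19.8/535) = 0.003262
ε/(3.7D) = 0.00240; √(3.17ν²L/(gD³h_f)) = 1.66×10^-4
Q = -0.965·0.003262·ln(0.002564) = 0.01878 m³/s
Check: V = 1.56 m/s, Re = 7.84×10^4, f = 0.03753, h_f = 20.0 m ≈ 19.8 m ✓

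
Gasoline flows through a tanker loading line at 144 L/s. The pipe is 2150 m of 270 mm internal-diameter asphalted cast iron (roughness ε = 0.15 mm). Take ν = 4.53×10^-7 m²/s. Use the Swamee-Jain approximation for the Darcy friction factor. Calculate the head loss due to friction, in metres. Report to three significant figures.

h_f ≈ 44.9 m

V = 4Q/(πD²) = 4·0.144/(π·0.270²) = 2.515 m/s
Re = VD/ν = 2.515·0.270/4.53×10^-7 = 1.50×10^6 → turbulent
ε/D = 0.15/270 = 5.56×10^-4
Swamee-Jain: f = 0.01750
h_f = f(L/D)V²/(2g) = 0.01750·(2150/0.270)·2.515²/(2·9.81) = 44.92 m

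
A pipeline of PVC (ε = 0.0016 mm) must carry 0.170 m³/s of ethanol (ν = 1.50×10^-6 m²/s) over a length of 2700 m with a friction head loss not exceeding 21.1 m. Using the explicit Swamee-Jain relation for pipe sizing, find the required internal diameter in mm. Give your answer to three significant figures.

D ≈ 338 mm

Swamee-Jain (Type III): D = 0.66·[ε^1.25·(LQ²/(gh_f))^4.75 + ν·Q^9.4·(L/(gh_f))^5.2]^0.04
LQ²/(gh_f) = 0.3770; L/(gh_f) = 13.04
Term 1 = ε^1.25·(…)^4.75 = 5.53×10^-10; Term 2 = ν·Q^9.4·(…)^5.2 = 5.53×10^-8
D = 0.66·(5.53×10^-10 + 5.53×10^-8)^0.04 = 0.3384 m = 338 mm
Check: V = 1.89 m/s, Re = 4.26×10^5, f = 0.01354, h_f = 19.7 m ≈ 21.1 m ✓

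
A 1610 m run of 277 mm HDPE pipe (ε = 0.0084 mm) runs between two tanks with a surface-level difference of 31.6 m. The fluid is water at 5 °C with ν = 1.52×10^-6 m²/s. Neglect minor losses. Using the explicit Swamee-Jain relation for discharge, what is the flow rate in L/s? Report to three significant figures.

Q ≈ 169 L/s

Swamee-Jain (Type II): Q = -0.965·√(gD⁵h_f/L)·ln[ε/(3.7D) + √(3.17ν²L/(gD³h_f))]
√(gD⁵h_f/L) = √(9.81·0.277⁵·31.6/1610) = 0.01772
ε/(3.7D) = 8.20×10^-6; √(3.17ν²L/(gD³h_f)) = 4.23×10^-5
Q = -0.965·0.01772·ln(5.050×10^-5) = 0.1692 m³/s
Check: V = 2.81 m/s, Re = 5.12×10^5, f = 0.01351, h_f = 31.5 m ≈ 31.6 m ✓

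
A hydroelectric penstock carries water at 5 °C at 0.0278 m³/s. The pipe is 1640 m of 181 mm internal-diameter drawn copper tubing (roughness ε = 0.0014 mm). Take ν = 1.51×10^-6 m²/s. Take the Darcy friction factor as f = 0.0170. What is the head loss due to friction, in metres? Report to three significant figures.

h_f ≈ 9.16 m

V = 4Q/(πD²) = 4·0.0278/(π·0.181²) = 1.080 m/s
h_f = f(L/D)V²/(2g) = 0.01700·(1640/0.181)·1.080²/(2·9.81) = 9.165 m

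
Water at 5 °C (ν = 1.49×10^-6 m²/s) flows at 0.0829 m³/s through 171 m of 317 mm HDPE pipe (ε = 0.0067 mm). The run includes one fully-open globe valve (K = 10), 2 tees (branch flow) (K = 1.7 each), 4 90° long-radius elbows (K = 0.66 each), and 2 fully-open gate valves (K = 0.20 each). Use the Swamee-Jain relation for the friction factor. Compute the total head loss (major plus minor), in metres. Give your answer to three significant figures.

H_L ≈ 1.39 m

V = 4Q/(πD²) = 1.050 m/s; V²/2g = 0.05623 m
Re = 2.23×10^5, ε/D = 2.11×10^-5 → f = 0.01541 (Swamee-Jain)
Major: h_f = f(L/D)·V²/2g = 0.01541·539.4·0.05623 = 0.4674 m
Minor: ΣK = 16.4; h_m = ΣK·V²/2g = 0.9245 m
Total H_L = 0.4674 + 0.9245 = 1.392 m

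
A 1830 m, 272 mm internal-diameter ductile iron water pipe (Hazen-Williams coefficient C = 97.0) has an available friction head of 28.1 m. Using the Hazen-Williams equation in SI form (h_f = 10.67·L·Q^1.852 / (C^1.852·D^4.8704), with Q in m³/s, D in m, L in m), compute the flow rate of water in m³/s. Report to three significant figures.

Q ≈ 0.0923 m³/s

Rearranging: Q = [h_f·C^1.852·D^4.8704 / (10.67·L)]^(1/1.852)
Q = [28.1·97.0^1.852·0.272^4.8704 / (10.67·1830)]^0.540 = 0.09232 m³/s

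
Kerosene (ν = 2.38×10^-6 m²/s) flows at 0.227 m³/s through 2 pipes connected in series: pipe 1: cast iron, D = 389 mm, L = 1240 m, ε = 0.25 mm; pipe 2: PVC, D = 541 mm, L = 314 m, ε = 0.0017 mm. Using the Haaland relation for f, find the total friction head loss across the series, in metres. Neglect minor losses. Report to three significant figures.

Pipe 1: V = 1.910 m/s, Re = 3.12×10^5, ε/D = 6.43×10^-4, f = 0.01882, h_1 = f(L/D)V²/2g = 11.15 m
Pipe 2: V = 0.9875 m/s, Re = 2.24×10^5, ε/D = 3.14×10^-6, f = 0.01518, h_2 = f(L/D)V²/2g = 0.4378 m
Series → Q common, losses add: H = Σh = 11.59 m

H ≈ 11.6 m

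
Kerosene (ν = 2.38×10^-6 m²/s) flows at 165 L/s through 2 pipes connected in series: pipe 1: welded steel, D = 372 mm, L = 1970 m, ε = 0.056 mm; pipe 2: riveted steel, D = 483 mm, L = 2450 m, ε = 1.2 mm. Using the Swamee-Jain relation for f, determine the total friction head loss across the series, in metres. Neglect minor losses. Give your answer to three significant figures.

Pipe 1: V = 1.518 m/s, Re = 2.37×10^5, ε/D = 1.51×10^-4, f = 0.01638, h_1 = f(L/D)V²/2g = 10.19 m
Pipe 2: V = 0.9005 m/s, Re = 1.83×10^5, ε/D = 0.00248, f = 0.02585, h_2 = f(L/D)V²/2g = 5.421 m
Series → Q common, losses add: H = Σh = 15.61 m

H ≈ 15.6 m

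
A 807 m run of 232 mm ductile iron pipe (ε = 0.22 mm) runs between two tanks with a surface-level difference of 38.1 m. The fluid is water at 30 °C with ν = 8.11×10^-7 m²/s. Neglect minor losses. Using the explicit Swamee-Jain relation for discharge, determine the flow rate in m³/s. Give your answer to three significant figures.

Swamee-Jain (Type II): Q = -0.965·√(gD⁵h_f/L)·ln[ε/(3.7D) + √(3.17ν²L/(gD³h_f))]
√(gD⁵h_f/L) = √(9.81·0.232⁵·38.1/807) = 0.01764
ε/(3.7D) = 2.56×10^-4; √(3.17ν²L/(gD³h_f)) = 1.90×10^-5
Q = -0.965·0.01764·ln(2.753×10^-4) = 0.1396 m³/s
Check: V = 3.30 m/s, Re = 9.45×10^5, f = 0.01981, h_f = 38.3 m ≈ 38.1 m ✓

Q ≈ 0.140 m³/s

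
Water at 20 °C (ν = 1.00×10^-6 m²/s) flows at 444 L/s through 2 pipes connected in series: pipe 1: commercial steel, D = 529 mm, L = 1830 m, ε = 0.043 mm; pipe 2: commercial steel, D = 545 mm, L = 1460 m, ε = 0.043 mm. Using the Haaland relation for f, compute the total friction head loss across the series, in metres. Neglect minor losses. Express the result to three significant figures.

Pipe 1: V = 2.020 m/s, Re = 1.07×10^6, ε/D = 8.13×10^-5, f = 0.01296, h_1 = f(L/D)V²/2g = 9.329 m
Pipe 2: V = 1.903 m/s, Re = 1.04×10^6, ε/D = 7.89×10^-5, f = 0.01296, h_2 = f(L/D)V²/2g = 6.410 m
Series → Q common, losses add: H = Σh = 15.74 m

H ≈ 15.7 m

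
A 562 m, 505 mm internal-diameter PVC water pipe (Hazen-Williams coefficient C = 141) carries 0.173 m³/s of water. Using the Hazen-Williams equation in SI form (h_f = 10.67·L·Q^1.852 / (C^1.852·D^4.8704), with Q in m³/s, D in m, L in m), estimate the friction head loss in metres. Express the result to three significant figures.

h_f ≈ 0.678 m

h_f = 10.67·562·0.173^1.852 / (141^1.852·0.505^4.8704) = 0.6784 m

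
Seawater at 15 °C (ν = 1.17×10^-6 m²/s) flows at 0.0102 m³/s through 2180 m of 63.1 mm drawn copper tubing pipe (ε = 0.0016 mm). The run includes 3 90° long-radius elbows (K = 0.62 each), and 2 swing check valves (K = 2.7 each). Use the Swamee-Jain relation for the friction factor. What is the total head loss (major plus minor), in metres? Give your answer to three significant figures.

H_L ≈ 306 m

V = 4Q/(πD²) = 3.262 m/s; V²/2g = 0.5423 m
Re = 1.76×10^5, ε/D = 2.54×10^-5 → f = 0.01614 (Swamee-Jain)
Major: h_f = f(L/D)·V²/2g = 0.01614·34548·0.5423 = 302.4 m
Minor: ΣK = 7.26; h_m = ΣK·V²/2g = 3.937 m
Total H_L = 302.4 + 3.937 = 306.3 m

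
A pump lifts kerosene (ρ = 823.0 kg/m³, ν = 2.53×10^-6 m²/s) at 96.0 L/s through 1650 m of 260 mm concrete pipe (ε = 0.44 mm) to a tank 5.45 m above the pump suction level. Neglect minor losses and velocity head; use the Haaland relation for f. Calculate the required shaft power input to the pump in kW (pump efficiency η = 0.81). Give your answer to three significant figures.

V = 4Q/(πD²) = 1.808 m/s; Re = 1.86×10^5; ε/D = 0.00169; f = 0.02340
h_f = f(L/D)V²/2g = 24.74 m
Total head H = z + h_f = 5.45 + 24.74 = 30.19 m
P_hyd = ρgQH = 823.0·9.81·0.0960·30.19 = 23.40 kW
P_shaft = P_hyd/η = 23.40/0.81 = 28.89 kW

P_shaft ≈ 28.9 kW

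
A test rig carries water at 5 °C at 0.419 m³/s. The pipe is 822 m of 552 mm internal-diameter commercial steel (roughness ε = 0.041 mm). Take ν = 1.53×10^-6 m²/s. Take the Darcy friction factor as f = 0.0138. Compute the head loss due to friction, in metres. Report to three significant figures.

h_f ≈ 3.21 m

V = 4Q/(πD²) = 4·0.419/(π·0.552²) = 1.751 m/s
h_f = f(L/D)V²/(2g) = 0.01380·(822/0.552)·1.751²/(2·9.81) = 3.211 m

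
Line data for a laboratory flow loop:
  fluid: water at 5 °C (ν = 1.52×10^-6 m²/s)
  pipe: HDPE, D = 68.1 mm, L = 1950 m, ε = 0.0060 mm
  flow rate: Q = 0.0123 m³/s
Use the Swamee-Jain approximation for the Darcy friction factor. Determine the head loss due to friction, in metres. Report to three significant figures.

V = 4Q/(πD²) = 4·0.0123/(π·0.0681²) = 3.377 m/s
Re = VD/ν = 3.377·0.0681/1.52×10^-6 = 1.51×10^5 → turbulent
ε/D = 0.0060/68.1 = 8.81×10^-5
Swamee-Jain: f = 0.01707
h_f = f(L/D)V²/(2g) = 0.01707·(1950/0.0681)·3.377²/(2·9.81) = 284.1 m

h_f ≈ 284 m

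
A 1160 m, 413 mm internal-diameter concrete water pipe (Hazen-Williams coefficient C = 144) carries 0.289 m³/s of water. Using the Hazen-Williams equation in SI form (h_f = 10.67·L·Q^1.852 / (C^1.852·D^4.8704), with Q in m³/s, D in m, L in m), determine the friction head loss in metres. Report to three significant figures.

h_f ≈ 9.28 m

h_f = 10.67·1160·0.289^1.852 / (144^1.852·0.413^4.8704) = 9.277 m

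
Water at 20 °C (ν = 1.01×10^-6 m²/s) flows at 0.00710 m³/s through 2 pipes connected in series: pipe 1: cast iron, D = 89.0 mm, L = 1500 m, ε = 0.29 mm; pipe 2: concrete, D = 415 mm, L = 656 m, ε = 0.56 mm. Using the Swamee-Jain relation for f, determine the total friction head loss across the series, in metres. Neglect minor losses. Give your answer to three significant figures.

H ≈ 31.6 m

Pipe 1: V = 1.141 m/s, Re = 1.01×10^5, ε/D = 0.00326, f = 0.02826, h_1 = f(L/D)V²/2g = 31.62 m
Pipe 2: V = 0.05249 m/s, Re = 2.16×10^4, ε/D = 0.00135, f = 0.02846, h_2 = f(L/D)V²/2g = 0.006317 m
Series → Q common, losses add: H = Σh = 31.63 m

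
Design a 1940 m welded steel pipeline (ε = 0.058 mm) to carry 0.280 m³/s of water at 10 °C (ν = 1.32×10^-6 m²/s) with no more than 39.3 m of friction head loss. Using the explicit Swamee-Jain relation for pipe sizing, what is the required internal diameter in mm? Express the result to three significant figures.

Swamee-Jain (Type III): D = 0.66·[ε^1.25·(LQ²/(gh_f))^4.75 + ν·Q^9.4·(L/(gh_f))^5.2]^0.04
LQ²/(gh_f) = 0.3945; L/(gh_f) = 5.032
Term 1 = ε^1.25·(…)^4.75 = 6.10×10^-8; Term 2 = ν·Q^9.4·(…)^5.2 = 3.74×10^-8
D = 0.66·(6.10×10^-8 + 3.74×10^-8)^0.04 = 0.3462 m = 346 mm
Check: V = 2.98 m/s, Re = 7.80×10^5, f = 0.01465, h_f = 37.0 m ≈ 39.3 m ✓

D ≈ 346 mm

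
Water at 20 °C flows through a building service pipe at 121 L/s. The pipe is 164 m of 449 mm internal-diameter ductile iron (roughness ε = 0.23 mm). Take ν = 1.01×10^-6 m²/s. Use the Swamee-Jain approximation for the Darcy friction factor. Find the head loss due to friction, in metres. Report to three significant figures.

h_f ≈ 0.198 m

V = 4Q/(πD²) = 4·0.121/(π·0.449²) = 0.7642 m/s
Re = VD/ν = 0.7642·0.449/1.01×10^-6 = 3.40×10^5 → turbulent
ε/D = 0.23/449 = 5.12×10^-4
Swamee-Jain: f = 0.01825
h_f = f(L/D)V²/(2g) = 0.01825·(164/0.449)·0.7642²/(2·9.81) = 0.1984 m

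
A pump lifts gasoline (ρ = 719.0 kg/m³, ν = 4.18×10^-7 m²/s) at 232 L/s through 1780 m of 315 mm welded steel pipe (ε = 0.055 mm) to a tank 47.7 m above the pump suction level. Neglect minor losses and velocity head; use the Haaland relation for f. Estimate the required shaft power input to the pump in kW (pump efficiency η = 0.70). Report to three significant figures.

V = 4Q/(πD²) = 2.977 m/s; Re = 2.24×10^6; ε/D = 1.75×10^-4; f = 0.01383
h_f = f(L/D)V²/2g = 35.29 m
Total head H = z + h_f = 47.7 + 35.29 = 82.99 m
P_hyd = ρgQH = 719.0·9.81·0.232·82.99 = 135.8 kW
P_shaft = P_hyd/η = 135.8/0.70 = 194.0 kW

P_shaft ≈ 194 kW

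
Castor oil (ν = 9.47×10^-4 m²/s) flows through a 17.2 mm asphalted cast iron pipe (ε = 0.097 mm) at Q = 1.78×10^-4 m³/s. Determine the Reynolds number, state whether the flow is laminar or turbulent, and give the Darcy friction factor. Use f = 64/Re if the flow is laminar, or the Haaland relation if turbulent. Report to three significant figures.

V = 4Q/(πD²) = 0.7661 m/s
Re = VD/ν = 0.7661·0.0172/9.47×10^-4 = 13.9
Re < 2300 → laminar → f = 64/Re = 4.600

Re ≈ 13.9; laminar; f = 64/Re ≈ 4.60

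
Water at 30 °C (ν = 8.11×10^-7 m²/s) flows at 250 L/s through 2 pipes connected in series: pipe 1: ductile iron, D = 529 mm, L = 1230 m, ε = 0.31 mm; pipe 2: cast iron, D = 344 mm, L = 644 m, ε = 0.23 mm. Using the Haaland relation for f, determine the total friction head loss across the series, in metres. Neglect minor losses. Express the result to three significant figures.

H ≈ 15.3 m

Pipe 1: V = 1.137 m/s, Re = 7.42×10^5, ε/D = 5.86×10^-4, f = 0.01787, h_1 = f(L/D)V²/2g = 2.740 m
Pipe 2: V = 2.690 m/s, Re = 1.14×10^6, ε/D = 6.69×10^-4, f = 0.01819, h_2 = f(L/D)V²/2g = 12.56 m
Series → Q common, losses add: H = Σh = 15.30 m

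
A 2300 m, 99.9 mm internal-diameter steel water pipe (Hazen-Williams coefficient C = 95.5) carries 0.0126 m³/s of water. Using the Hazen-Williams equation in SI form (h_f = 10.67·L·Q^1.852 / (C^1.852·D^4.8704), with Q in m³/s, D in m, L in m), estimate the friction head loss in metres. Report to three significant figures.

h_f ≈ 119 m

h_f = 10.67·2300·0.0126^1.852 / (95.5^1.852·0.0999^4.8704) = 119.5 m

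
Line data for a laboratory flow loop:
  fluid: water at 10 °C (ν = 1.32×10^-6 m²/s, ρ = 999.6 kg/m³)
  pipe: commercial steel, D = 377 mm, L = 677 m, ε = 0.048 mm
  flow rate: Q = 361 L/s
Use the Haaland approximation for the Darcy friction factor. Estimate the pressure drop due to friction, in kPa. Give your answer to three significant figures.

V = 4Q/(πD²) = 4·0.361/(π·0.377²) = 3.234 m/s
Re = VD/ν = 3.234·0.377/1.32×10^-6 = 9.24×10^5 → turbulent
ε/D = 0.048/377 = 1.27×10^-4
Haaland: f = 0.01379
h_f = f(L/D)V²/(2g) = 0.01379·(677/0.377)·3.234²/(2·9.81) = 13.20 m
Δp = ρg·h_f = 999.6·9.81·13.20 = 129.4 kPa

Δp ≈ 129 kPa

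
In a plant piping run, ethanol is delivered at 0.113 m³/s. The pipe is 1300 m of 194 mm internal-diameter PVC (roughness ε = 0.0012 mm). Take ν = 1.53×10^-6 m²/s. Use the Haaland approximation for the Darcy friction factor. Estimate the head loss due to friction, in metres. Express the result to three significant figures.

h_f ≈ 65.9 m

V = 4Q/(πD²) = 4·0.113/(π·0.194²) = 3.823 m/s
Re = VD/ν = 3.823·0.194/1.53×10^-6 = 4.85×10^5 → turbulent
ε/D = 0.0012/194 = 6.19×10^-6
Haaland: f = 0.01320
h_f = f(L/D)V²/(2g) = 0.01320·(1300/0.194)·3.823²/(2·9.81) = 65.90 m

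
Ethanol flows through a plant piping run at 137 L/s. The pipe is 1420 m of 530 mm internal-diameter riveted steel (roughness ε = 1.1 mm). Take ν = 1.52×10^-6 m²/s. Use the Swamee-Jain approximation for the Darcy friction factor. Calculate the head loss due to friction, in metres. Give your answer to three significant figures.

V = 4Q/(πD²) = 4·0.137/(π·0.530²) = 0.6210 m/s
Re = VD/ν = 0.6210·0.530/1.52×10^-6 = 2.17×10^5 → turbulent
ε/D = 1.1/530 = 0.00208
Swamee-Jain: f = 0.02463
h_f = f(L/D)V²/(2g) = 0.02463·(1420/0.530)·0.6210²/(2·9.81) = 1.297 m

h_f ≈ 1.30 m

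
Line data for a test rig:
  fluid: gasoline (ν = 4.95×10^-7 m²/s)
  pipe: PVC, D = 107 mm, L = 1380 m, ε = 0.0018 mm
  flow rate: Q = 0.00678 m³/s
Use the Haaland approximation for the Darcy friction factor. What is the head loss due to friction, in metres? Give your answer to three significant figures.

h_f ≈ 6.06 m

V = 4Q/(πD²) = 4·0.00678/(π·0.107²) = 0.7540 m/s
Re = VD/ν = 0.7540·0.107/4.95×10^-7 = 1.63×10^5 → turbulent
ε/D = 0.0018/107 = 1.68×10^-5
Haaland: f = 0.01623
h_f = f(L/D)V²/(2g) = 0.01623·(1380/0.107)·0.7540²/(2·9.81) = 6.064 m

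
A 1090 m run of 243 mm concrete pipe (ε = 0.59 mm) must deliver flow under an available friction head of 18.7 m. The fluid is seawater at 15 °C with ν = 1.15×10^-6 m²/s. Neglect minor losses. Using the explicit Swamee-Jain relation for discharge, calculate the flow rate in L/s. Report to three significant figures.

Q ≈ 83.7 L/s

Swamee-Jain (Type II): Q = -0.965·√(gD⁵h_f/L)·ln[ε/(3.7D) + √(3.17ν²L/(gD³h_f))]
√(gD⁵h_f/L) = √(9.81·0.243⁵·18.7/1090) = 0.01194
ε/(3.7D) = 6.56×10^-4; √(3.17ν²L/(gD³h_f)) = 4.17×10^-5
Q = -0.965·0.01194·ln(6.979×10^-4) = 0.08375 m³/s
Check: V = 1.81 m/s, Re = 3.82×10^5, f = 0.02522, h_f = 18.8 m ≈ 18.7 m ✓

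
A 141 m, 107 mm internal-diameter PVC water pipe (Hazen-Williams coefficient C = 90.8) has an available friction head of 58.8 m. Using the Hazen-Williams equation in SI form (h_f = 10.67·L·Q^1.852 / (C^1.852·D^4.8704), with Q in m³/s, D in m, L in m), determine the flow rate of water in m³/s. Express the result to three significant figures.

Q ≈ 0.0442 m³/s

Rearranging: Q = [h_f·C^1.852·D^4.8704 / (10.67·L)]^(1/1.852)
Q = [58.8·90.8^1.852·0.107^4.8704 / (10.67·141)]^0.540 = 0.04419 m³/s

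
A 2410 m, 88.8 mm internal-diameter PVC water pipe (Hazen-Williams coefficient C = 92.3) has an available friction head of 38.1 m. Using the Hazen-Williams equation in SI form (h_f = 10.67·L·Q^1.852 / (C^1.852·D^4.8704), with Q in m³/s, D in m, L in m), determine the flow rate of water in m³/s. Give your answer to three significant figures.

Q ≈ 0.00470 m³/s

Rearranging: Q = [h_f·C^1.852·D^4.8704 / (10.67·L)]^(1/1.852)
Q = [38.1·92.3^1.852·0.0888^4.8704 / (10.67·2410)]^0.540 = 0.004700 m³/s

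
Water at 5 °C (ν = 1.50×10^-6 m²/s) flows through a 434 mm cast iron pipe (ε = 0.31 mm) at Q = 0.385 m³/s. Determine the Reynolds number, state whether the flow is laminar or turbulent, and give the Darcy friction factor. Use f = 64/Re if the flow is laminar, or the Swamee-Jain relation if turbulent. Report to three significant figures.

Re ≈ 7.53×10^5; turbulent; f ≈ 0.0187

V = 4Q/(πD²) = 2.603 m/s
Re = VD/ν = 2.603·0.434/1.50×10^-6 = 7.53×10^5
Re > 4000 → turbulent; ε/D = 7.14×10^-4
Swamee-Jain: f = 0.01874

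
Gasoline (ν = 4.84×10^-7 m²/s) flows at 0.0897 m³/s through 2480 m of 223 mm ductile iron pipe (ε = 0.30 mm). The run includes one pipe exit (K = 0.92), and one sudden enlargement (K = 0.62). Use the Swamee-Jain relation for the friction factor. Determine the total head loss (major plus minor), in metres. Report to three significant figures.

V = 4Q/(πD²) = 2.297 m/s; V²/2g = 0.2688 m
Re = 1.06×10^6, ε/D = 0.00135 → f = 0.02145 (Swamee-Jain)
Major: h_f = f(L/D)·V²/2g = 0.02145·11121·0.2688 = 64.12 m
Minor: ΣK = 1.54; h_m = ΣK·V²/2g = 0.4140 m
Total H_L = 64.12 + 0.4140 = 64.53 m

H_L ≈ 64.5 m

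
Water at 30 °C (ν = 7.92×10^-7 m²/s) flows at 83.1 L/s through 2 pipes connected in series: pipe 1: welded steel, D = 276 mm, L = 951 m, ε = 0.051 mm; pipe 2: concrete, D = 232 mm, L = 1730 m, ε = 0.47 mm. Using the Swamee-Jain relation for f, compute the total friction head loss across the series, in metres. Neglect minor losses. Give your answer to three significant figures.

Pipe 1: V = 1.389 m/s, Re = 4.84×10^5, ε/D = 1.85×10^-4, f = 0.01541, h_1 = f(L/D)V²/2g = 5.222 m
Pipe 2: V = 1.966 m/s, Re = 5.76×10^5, ε/D = 0.00203, f = 0.02392, h_2 = f(L/D)V²/2g = 35.13 m
Series → Q common, losses add: H = Σh = 40.35 m

H ≈ 40.4 m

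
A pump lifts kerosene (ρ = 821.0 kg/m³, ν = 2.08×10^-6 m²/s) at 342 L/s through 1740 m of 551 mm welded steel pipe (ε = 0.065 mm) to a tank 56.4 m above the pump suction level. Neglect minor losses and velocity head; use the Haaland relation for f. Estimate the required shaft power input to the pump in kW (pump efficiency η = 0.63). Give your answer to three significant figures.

P_shaft ≈ 268 kW

V = 4Q/(πD²) = 1.434 m/s; Re = 3.80×10^5; ε/D = 1.18×10^-4; f = 0.01493
h_f = f(L/D)V²/2g = 4.942 m
Total head H = z + h_f = 56.4 + 4.942 = 61.34 m
P_hyd = ρgQH = 821.0·9.81·0.342·61.34 = 169.0 kW
P_shaft = P_hyd/η = 169.0/0.63 = 268.2 kW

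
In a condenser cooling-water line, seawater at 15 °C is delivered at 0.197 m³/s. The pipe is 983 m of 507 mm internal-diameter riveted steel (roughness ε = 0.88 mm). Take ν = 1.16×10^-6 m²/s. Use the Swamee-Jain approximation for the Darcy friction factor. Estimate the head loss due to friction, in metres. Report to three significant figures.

V = 4Q/(πD²) = 4·0.197/(π·0.507²) = 0.9758 m/s
Re = VD/ν = 0.9758·0.507/1.16×10^-6 = 4.26×10^5 → turbulent
ε/D = 0.88/507 = 0.00174
Swamee-Jain: f = 0.02316
h_f = f(L/D)V²/(2g) = 0.02316·(983/0.507)·0.9758²/(2·9.81) = 2.179 m

h_f ≈ 2.18 m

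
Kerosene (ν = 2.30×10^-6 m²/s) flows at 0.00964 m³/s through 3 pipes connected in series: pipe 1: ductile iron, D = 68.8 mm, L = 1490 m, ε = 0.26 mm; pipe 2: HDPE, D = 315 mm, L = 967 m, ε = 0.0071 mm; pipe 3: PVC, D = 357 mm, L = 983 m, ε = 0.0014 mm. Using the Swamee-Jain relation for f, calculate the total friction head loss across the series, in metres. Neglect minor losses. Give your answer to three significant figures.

H ≈ 220 m

Pipe 1: V = 2.593 m/s, Re = 7.76×10^4, ε/D = 0.00378, f = 0.02966, h_1 = f(L/D)V²/2g = 220.1 m
Pipe 2: V = 0.1237 m/s, Re = 1.69×10^4, ε/D = 2.25×10^-5, f = 0.02698, h_2 = f(L/D)V²/2g = 0.06459 m
Pipe 3: V = 0.09631 m/s, Re = 1.49×10^4, ε/D = 3.92×10^-6, f = 0.02782, h_3 = f(L/D)V²/2g = 0.03621 m
Series → Q common, losses add: H = Σh = 220.2 m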